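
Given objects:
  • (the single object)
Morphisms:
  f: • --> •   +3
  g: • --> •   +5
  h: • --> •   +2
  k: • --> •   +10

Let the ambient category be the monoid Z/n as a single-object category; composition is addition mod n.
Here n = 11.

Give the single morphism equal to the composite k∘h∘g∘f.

Answer: +9

Derivation:
  0 +3≡3 +5≡8 +2≡10 +10≡9  (mod 11)
⟦path⟧: +9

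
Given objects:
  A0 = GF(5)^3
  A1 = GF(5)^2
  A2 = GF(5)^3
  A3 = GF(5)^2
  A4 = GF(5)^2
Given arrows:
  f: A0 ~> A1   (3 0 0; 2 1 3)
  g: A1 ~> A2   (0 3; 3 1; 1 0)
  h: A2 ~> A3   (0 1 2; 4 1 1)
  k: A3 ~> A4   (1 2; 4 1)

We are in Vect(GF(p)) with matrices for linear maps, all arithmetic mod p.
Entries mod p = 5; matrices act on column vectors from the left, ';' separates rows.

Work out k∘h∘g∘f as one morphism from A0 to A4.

  e0=[1,0,0] f~>[3,2] g~>[1,1,3] h~>[2,3] k~>[3,1]
  e1=[0,1,0] f~>[0,1] g~>[3,1,0] h~>[1,3] k~>[2,2]
  e2=[0,0,1] f~>[0,3] g~>[4,3,0] h~>[3,4] k~>[1,1]
composite: (3 2 1; 1 2 1)

Answer: (3 2 1; 1 2 1)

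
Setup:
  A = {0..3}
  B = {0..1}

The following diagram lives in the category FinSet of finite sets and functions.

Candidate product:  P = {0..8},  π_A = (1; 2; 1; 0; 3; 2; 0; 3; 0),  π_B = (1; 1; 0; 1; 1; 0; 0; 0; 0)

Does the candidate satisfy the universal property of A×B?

Answer: NOT A VALID PRODUCT — |P|=9 ≠ |A|·|B|=8

Derivation:
|A|·|B| = 4·2 = 8;  |P| = 9
  → cardinalities differ; no bijection possible.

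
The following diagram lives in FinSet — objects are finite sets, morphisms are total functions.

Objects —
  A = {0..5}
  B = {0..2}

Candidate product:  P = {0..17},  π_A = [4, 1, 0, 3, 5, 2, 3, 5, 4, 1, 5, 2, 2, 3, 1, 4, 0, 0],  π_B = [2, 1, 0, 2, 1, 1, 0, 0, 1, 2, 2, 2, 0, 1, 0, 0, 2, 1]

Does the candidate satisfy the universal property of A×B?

|A|·|B| = 6·3 = 18;  |P| = 18
Check the pairing map k ↦ (π_A(k), π_B(k)):
  0 ↦ (4,2)
  1 ↦ (1,1)
  2 ↦ (0,0)
  3 ↦ (3,2)
  4 ↦ (5,1)
  5 ↦ (2,1)
  6 ↦ (3,0)
  7 ↦ (5,0)
  8 ↦ (4,1)
  9 ↦ (1,2)
  10 ↦ (5,2)
  11 ↦ (2,2)
  12 ↦ (2,0)
  13 ↦ (3,1)
  14 ↦ (1,0)
  15 ↦ (4,0)
  16 ↦ (0,2)
  17 ↦ (0,1)
distinct pairs in image: 18 / 18 needed
  → bijection onto A×B; projections well-typed.

Answer: VALID PRODUCT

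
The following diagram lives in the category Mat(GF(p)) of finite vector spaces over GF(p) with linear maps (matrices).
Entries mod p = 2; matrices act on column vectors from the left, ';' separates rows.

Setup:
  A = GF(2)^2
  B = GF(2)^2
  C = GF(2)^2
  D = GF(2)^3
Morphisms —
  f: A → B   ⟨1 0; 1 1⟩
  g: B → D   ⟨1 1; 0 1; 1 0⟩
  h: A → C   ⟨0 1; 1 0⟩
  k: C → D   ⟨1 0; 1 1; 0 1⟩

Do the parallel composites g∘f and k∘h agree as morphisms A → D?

Answer: COMMUTES

Work:
Path 1 = f;g:
  e0=[1,0] f→[1,1] g→[0,1,1]
  e1=[0,1] f→[0,1] g→[1,1,0]
  composite₁ = ⟨0 1; 1 1; 1 0⟩
Path 2 = h;k:
  e0=[1,0] h→[0,1] k→[0,1,1]
  e1=[0,1] h→[1,0] k→[1,1,0]
  composite₂ = ⟨0 1; 1 1; 1 0⟩
Equal? YES — commutes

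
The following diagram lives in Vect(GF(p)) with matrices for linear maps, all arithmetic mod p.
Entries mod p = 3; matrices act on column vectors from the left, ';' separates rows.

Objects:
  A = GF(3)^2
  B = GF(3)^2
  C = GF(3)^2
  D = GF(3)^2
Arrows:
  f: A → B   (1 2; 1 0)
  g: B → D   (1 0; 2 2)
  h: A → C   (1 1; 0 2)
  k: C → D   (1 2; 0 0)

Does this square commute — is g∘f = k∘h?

Answer: DOES NOT COMMUTE

Work:
Along f;g (path 1):
  e0=(1,0) f→(1,1) g→(1,1)
  e1=(0,1) f→(2,0) g→(2,1)
  composite₁ = (1 2; 1 1)
Along h;k (path 2):
  e0=(1,0) h→(1,0) k→(1,0)
  e1=(0,1) h→(1,2) k→(2,0)
  composite₂ = (1 2; 0 0)
Equal? distinct morphisms ✗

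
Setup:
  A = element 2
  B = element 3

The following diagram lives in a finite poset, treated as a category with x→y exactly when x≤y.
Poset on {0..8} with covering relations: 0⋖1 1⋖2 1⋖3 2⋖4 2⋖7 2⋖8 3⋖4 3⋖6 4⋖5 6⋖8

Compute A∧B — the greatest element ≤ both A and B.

Answer: A∧B = 1

Trace:
Lower bounds of A=2 and B=3: {0,1}
  0 <= 1
  1 <= 1
glb = 1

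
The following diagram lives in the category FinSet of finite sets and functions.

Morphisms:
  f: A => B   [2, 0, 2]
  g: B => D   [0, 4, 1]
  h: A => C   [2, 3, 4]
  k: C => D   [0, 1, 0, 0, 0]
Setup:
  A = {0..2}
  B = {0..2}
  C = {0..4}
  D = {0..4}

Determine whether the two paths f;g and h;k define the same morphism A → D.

Answer: DOES NOT COMMUTE

Work:
1) trace f;g:
  0 f=>2 g=>1
  1 f=>0 g=>0
  2 f=>2 g=>1
  composite₁ = [1, 0, 1]
2) trace h;k:
  0 h=>2 k=>0
  1 h=>3 k=>0
  2 h=>4 k=>0
  composite₂ = [0, 0, 0]
Equal? NO — does not commute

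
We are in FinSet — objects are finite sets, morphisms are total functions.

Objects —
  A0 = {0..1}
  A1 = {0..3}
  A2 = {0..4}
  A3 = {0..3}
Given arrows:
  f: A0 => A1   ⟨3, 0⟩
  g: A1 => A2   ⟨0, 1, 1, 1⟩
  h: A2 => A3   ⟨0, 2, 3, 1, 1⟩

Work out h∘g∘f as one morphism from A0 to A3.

  0 f=>3 g=>1 h=>2
  1 f=>0 g=>0 h=>0
composite: ⟨2, 0⟩

Answer: ⟨2, 0⟩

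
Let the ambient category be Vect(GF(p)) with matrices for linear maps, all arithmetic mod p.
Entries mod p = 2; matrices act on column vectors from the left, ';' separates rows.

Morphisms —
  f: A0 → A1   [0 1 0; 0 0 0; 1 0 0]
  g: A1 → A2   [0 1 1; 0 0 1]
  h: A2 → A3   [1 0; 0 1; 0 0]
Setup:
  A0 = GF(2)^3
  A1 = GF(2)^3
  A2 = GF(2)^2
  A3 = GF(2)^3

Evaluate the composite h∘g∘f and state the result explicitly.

Answer: [1 0 0; 1 0 0; 0 0 0]

Trace:
  e0=[1,0,0] f→[0,0,1] g→[1,1] h→[1,1,0]
  e1=[0,1,0] f→[1,0,0] g→[0,0] h→[0,0,0]
  e2=[0,0,1] f→[0,0,0] g→[0,0] h→[0,0,0]
result: [1 0 0; 1 0 0; 0 0 0]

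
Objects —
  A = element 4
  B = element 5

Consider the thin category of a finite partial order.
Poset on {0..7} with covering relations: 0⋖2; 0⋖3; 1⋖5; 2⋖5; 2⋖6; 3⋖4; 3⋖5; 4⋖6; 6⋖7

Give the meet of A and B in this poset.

Answer: A∧B = 3

Work:
Lower bounds of A=4 and B=5: {0,3}
  0 ≤ 3
  3 ≤ 3
glb = 3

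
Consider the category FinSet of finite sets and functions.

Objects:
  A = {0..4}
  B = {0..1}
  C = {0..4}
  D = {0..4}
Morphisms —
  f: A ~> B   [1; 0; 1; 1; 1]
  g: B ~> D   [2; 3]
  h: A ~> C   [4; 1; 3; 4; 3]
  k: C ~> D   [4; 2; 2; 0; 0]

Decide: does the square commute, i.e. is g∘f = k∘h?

Answer: DOES NOT COMMUTE

Work:
1) trace f;g:
  0 f~>1 g~>3
  1 f~>0 g~>2
  2 f~>1 g~>3
  3 f~>1 g~>3
  4 f~>1 g~>3
  ⟦path⟧₁ = [3; 2; 3; 3; 3]
2) trace h;k:
  0 h~>4 k~>0
  1 h~>1 k~>2
  2 h~>3 k~>0
  3 h~>4 k~>0
  4 h~>3 k~>0
  ⟦path⟧₂ = [0; 2; 0; 0; 0]
Equal? NO — does not commute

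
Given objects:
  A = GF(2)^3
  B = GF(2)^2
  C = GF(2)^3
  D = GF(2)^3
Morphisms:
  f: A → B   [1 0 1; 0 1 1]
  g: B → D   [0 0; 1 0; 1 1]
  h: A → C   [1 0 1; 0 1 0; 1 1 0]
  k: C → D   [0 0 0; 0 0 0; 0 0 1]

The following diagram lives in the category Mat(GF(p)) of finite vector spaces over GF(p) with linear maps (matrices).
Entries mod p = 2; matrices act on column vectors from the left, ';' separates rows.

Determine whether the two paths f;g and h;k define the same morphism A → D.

Along f;g (path 1):
  e0=⟨1,0,0⟩ f→⟨1,0⟩ g→⟨0,1,1⟩
  e1=⟨0,1,0⟩ f→⟨0,1⟩ g→⟨0,0,1⟩
  e2=⟨0,0,1⟩ f→⟨1,1⟩ g→⟨0,1,0⟩
  ⟦path⟧₁ = [0 0 0; 1 0 1; 1 1 0]
Along h;k (path 2):
  e0=⟨1,0,0⟩ h→⟨1,0,1⟩ k→⟨0,0,1⟩
  e1=⟨0,1,0⟩ h→⟨0,1,1⟩ k→⟨0,0,1⟩
  e2=⟨0,0,1⟩ h→⟨1,0,0⟩ k→⟨0,0,0⟩
  ⟦path⟧₂ = [0 0 0; 0 0 0; 1 1 0]
Equal? NO — does not commute

Answer: DOES NOT COMMUTE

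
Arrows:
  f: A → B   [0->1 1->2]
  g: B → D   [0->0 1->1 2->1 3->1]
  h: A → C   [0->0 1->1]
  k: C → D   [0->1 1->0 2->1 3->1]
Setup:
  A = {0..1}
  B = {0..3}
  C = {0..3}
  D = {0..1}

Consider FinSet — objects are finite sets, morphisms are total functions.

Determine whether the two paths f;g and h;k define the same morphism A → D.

Along f;g (path 1):
  0 f→1 g→1
  1 f→2 g→1
  composite₁ = [0->1 1->1]
Along h;k (path 2):
  0 h→0 k→1
  1 h→1 k→0
  composite₂ = [0->1 1->0]
Equal? distinct morphisms ✗

Answer: DOES NOT COMMUTE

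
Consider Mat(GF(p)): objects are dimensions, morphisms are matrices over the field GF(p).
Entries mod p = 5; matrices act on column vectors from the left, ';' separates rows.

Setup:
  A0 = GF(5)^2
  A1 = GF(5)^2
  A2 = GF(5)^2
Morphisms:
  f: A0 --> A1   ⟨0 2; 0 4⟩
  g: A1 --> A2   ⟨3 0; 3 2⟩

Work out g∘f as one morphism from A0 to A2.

Answer: ⟨0 1; 0 4⟩

Trace:
  e0=⟨1,0⟩ f-->⟨0,0⟩ g-->⟨0,0⟩
  e1=⟨0,1⟩ f-->⟨2,4⟩ g-->⟨1,4⟩
result: ⟨0 1; 0 4⟩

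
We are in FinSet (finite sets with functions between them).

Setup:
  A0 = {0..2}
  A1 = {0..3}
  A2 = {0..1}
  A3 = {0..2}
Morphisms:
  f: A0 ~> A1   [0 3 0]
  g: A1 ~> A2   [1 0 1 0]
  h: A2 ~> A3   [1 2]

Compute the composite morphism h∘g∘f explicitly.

  0 f~>0 g~>1 h~>2
  1 f~>3 g~>0 h~>1
  2 f~>0 g~>1 h~>2
result: [2 1 2]

Answer: [2 1 2]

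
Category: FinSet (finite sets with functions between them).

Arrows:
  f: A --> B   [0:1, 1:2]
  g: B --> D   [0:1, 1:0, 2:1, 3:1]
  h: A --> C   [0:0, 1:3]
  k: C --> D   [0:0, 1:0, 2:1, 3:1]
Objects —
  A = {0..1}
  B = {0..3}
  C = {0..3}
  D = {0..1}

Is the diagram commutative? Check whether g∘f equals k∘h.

1) trace f;g:
  0 f-->1 g-->0
  1 f-->2 g-->1
  composite₁ = [0:0, 1:1]
2) trace h;k:
  0 h-->0 k-->0
  1 h-->3 k-->1
  composite₂ = [0:0, 1:1]
Equal? same morphism ✓

Answer: COMMUTES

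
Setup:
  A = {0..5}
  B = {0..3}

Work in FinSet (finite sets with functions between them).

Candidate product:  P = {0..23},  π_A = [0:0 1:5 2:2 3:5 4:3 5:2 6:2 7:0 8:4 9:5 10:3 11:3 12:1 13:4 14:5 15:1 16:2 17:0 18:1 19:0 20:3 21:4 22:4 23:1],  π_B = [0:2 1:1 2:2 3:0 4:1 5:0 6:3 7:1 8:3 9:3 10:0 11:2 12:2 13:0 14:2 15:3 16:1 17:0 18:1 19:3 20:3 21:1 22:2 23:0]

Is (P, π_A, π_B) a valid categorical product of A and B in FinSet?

|A|·|B| = 6·4 = 24;  |P| = 24
Check the pairing map k ↦ (π_A(k), π_B(k)):
  0 : (0,2)
  1 : (5,1)
  2 : (2,2)
  3 : (5,0)
  4 : (3,1)
  5 : (2,0)
  6 : (2,3)
  7 : (0,1)
  8 : (4,3)
  9 : (5,3)
  10 : (3,0)
  11 : (3,2)
  12 : (1,2)
  13 : (4,0)
  14 : (5,2)
  15 : (1,3)
  16 : (2,1)
  17 : (0,0)
  18 : (1,1)
  19 : (0,3)
  20 : (3,3)
  21 : (4,1)
  22 : (4,2)
  23 : (1,0)
distinct pairs in image: 24 / 24 needed
  → bijection onto A×B; projections well-typed.

Answer: VALID PRODUCT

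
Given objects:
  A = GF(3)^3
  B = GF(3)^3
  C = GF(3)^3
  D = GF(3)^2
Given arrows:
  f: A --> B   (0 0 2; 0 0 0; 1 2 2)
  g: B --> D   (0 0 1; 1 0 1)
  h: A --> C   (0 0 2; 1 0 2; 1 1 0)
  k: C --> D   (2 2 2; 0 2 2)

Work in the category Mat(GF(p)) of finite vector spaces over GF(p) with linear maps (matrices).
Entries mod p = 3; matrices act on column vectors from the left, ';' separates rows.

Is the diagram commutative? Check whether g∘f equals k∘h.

Along f;g (path 1):
  e0=⟨1,0,0⟩ f-->⟨0,0,1⟩ g-->⟨1,1⟩
  e1=⟨0,1,0⟩ f-->⟨0,0,2⟩ g-->⟨2,2⟩
  e2=⟨0,0,1⟩ f-->⟨2,0,2⟩ g-->⟨2,1⟩
  ⟦path⟧₁ = (1 2 2; 1 2 1)
Along h;k (path 2):
  e0=⟨1,0,0⟩ h-->⟨0,1,1⟩ k-->⟨1,1⟩
  e1=⟨0,1,0⟩ h-->⟨0,0,1⟩ k-->⟨2,2⟩
  e2=⟨0,0,1⟩ h-->⟨2,2,0⟩ k-->⟨2,1⟩
  ⟦path⟧₂ = (1 2 2; 1 2 1)
Equal? YES — commutes

Answer: COMMUTES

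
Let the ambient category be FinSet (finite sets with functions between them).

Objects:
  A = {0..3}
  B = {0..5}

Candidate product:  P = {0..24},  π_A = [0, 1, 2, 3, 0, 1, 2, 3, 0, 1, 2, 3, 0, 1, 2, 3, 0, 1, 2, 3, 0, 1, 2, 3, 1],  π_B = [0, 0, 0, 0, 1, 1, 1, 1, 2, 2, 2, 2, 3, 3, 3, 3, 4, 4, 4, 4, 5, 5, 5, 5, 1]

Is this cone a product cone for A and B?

|A|·|B| = 4·6 = 24;  |P| = 25
  → cardinalities differ; no bijection possible.

Answer: NOT A VALID PRODUCT — |P|=25 ≠ |A|·|B|=24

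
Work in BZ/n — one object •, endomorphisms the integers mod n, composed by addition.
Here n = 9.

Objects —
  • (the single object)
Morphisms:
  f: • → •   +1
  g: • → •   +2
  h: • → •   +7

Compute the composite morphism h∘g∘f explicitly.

  0 +1≡1 +2≡3 +7≡1  (mod 9)
composite: +1

Answer: +1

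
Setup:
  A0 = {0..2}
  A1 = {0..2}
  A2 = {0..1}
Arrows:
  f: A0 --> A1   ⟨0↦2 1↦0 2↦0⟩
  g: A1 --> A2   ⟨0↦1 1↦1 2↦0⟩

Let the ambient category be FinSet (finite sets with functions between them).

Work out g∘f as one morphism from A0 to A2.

Answer: ⟨0↦0 1↦1 2↦1⟩

Trace:
  0 f-->2 g-->0
  1 f-->0 g-->1
  2 f-->0 g-->1
composite: ⟨0↦0 1↦1 2↦1⟩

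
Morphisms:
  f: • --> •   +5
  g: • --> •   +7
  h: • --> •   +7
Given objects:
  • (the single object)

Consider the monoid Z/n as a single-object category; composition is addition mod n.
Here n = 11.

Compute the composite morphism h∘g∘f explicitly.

Answer: +8

Trace:
  0 +5≡5 +7≡1 +7≡8  (mod 11)
⟦path⟧: +8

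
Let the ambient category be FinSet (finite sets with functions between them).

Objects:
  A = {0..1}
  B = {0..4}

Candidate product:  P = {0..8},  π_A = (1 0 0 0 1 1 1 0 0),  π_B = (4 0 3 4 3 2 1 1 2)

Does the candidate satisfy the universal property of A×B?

|A|·|B| = 2·5 = 10;  |P| = 9
  → cardinalities differ; no bijection possible.

Answer: NOT A VALID PRODUCT — |P|=9 ≠ |A|·|B|=10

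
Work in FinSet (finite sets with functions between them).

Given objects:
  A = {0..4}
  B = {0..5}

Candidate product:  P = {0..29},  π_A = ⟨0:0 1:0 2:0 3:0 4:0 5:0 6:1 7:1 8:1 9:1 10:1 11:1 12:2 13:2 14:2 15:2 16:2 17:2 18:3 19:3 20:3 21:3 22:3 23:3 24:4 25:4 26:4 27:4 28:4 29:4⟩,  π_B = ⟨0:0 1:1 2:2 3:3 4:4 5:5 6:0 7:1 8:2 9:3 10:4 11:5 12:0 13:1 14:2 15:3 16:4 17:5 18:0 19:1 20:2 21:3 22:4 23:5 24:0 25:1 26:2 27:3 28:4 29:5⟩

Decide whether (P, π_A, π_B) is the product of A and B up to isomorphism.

Answer: VALID PRODUCT

Derivation:
|A|·|B| = 5·6 = 30;  |P| = 30
Check the pairing map k ↦ (π_A(k), π_B(k)):
  0 : (0,0)
  1 : (0,1)
  2 : (0,2)
  3 : (0,3)
  4 : (0,4)
  5 : (0,5)
  6 : (1,0)
  7 : (1,1)
  8 : (1,2)
  9 : (1,3)
  10 : (1,4)
  11 : (1,5)
  12 : (2,0)
  13 : (2,1)
  14 : (2,2)
  15 : (2,3)
  16 : (2,4)
  17 : (2,5)
  18 : (3,0)
  19 : (3,1)
  20 : (3,2)
  21 : (3,3)
  22 : (3,4)
  23 : (3,5)
  24 : (4,0)
  25 : (4,1)
  26 : (4,2)
  27 : (4,3)
  28 : (4,4)
  29 : (4,5)
distinct pairs in image: 30 / 30 needed
  → bijection onto A×B; projections well-typed.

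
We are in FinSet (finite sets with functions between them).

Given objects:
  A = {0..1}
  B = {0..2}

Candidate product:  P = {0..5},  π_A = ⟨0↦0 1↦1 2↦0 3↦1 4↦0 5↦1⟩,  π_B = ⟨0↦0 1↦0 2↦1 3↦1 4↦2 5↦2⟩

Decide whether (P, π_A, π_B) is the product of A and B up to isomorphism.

|A|·|B| = 2·3 = 6;  |P| = 6
Check the pairing map k ↦ (π_A(k), π_B(k)):
  0 ↦ (0,0)
  1 ↦ (1,0)
  2 ↦ (0,1)
  3 ↦ (1,1)
  4 ↦ (0,2)
  5 ↦ (1,2)
distinct pairs in image: 6 / 6 needed
  → bijection onto A×B; projections well-typed.

Answer: VALID PRODUCT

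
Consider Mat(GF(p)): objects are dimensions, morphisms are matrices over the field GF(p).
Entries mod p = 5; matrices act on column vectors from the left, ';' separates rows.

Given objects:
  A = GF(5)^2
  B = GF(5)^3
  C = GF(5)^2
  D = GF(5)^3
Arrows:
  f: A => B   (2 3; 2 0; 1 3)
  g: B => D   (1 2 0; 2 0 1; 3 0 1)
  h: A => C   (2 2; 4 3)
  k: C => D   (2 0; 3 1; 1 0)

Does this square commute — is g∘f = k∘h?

1) trace f;g:
  e0=(1,0) f=>(2,2,1) g=>(1,0,2)
  e1=(0,1) f=>(3,0,3) g=>(3,4,2)
  ⟦path⟧₁ = (1 3; 0 4; 2 2)
2) trace h;k:
  e0=(1,0) h=>(2,4) k=>(4,0,2)
  e1=(0,1) h=>(2,3) k=>(4,4,2)
  ⟦path⟧₂ = (4 4; 0 4; 2 2)
Equal? distinct morphisms ✗

Answer: DOES NOT COMMUTE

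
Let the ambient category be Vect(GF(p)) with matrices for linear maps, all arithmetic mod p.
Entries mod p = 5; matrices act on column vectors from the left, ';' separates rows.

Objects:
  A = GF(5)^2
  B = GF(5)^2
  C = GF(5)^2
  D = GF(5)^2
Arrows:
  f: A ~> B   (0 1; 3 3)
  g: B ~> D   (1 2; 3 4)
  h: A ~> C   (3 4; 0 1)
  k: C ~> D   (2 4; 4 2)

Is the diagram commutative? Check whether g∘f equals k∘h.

Along f;g (path 1):
  e0=⟨1,0⟩ f~>⟨0,3⟩ g~>⟨1,2⟩
  e1=⟨0,1⟩ f~>⟨1,3⟩ g~>⟨2,0⟩
  composite₁ = (1 2; 2 0)
Along h;k (path 2):
  e0=⟨1,0⟩ h~>⟨3,0⟩ k~>⟨1,2⟩
  e1=⟨0,1⟩ h~>⟨4,1⟩ k~>⟨2,3⟩
  composite₂ = (1 2; 2 3)
Equal? differ; not commutative

Answer: DOES NOT COMMUTE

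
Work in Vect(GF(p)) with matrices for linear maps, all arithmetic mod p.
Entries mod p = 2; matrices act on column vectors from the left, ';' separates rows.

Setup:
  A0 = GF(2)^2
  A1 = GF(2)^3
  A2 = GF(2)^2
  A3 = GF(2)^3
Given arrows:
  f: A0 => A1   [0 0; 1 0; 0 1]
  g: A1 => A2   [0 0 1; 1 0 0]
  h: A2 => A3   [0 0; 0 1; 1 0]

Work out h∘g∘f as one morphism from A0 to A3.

Answer: [0 0; 0 0; 0 1]

Derivation:
  e0=[1,0] f=>[0,1,0] g=>[0,0] h=>[0,0,0]
  e1=[0,1] f=>[0,0,1] g=>[1,0] h=>[0,0,1]
⟦path⟧: [0 0; 0 0; 0 1]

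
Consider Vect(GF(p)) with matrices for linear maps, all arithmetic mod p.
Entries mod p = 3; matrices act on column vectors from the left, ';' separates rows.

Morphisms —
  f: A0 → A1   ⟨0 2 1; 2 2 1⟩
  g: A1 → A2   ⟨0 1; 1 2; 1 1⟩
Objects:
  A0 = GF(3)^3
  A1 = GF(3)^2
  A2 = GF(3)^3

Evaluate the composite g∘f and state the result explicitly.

  e0=[1,0,0] f→[0,2] g→[2,1,2]
  e1=[0,1,0] f→[2,2] g→[2,0,1]
  e2=[0,0,1] f→[1,1] g→[1,0,2]
result: ⟨2 2 1; 1 0 0; 2 1 2⟩

Answer: ⟨2 2 1; 1 0 0; 2 1 2⟩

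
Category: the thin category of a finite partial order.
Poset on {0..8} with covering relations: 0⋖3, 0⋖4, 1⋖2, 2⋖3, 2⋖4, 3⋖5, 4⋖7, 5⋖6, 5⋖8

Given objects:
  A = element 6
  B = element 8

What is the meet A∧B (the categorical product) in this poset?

Answer: A∧B = 5

Work:
{x : x⊑A ∧ x⊑B} = {0,1,2,3,5}  (A=6, B=8)
  0 ⊑ 5
  1 ⊑ 5
  2 ⊑ 5
  3 ⊑ 5
  5 ⊑ 5
glb = 5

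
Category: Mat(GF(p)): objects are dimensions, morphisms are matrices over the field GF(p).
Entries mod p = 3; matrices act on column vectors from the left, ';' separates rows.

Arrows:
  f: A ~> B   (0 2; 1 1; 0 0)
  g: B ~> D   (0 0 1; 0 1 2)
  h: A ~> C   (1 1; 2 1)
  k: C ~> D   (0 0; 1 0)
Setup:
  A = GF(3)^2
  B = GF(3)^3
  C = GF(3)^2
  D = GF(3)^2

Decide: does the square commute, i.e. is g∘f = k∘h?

Answer: COMMUTES

Derivation:
Path 1 = f;g:
  e0=[1,0] f~>[0,1,0] g~>[0,1]
  e1=[0,1] f~>[2,1,0] g~>[0,1]
  result₁ = (0 0; 1 1)
Path 2 = h;k:
  e0=[1,0] h~>[1,2] k~>[0,1]
  e1=[0,1] h~>[1,1] k~>[0,1]
  result₂ = (0 0; 1 1)
Equal? YES — commutes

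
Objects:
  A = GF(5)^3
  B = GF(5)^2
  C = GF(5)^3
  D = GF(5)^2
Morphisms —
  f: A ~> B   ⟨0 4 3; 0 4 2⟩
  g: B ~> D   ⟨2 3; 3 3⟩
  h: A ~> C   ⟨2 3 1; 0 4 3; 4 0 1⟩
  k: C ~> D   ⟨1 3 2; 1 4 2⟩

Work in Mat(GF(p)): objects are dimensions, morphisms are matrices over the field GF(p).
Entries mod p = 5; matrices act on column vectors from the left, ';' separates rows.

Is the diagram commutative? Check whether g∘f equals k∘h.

Answer: COMMUTES

Work:
Path 1 = f;g:
  e0=⟨1,0,0⟩ f~>⟨0,0⟩ g~>⟨0,0⟩
  e1=⟨0,1,0⟩ f~>⟨4,4⟩ g~>⟨0,4⟩
  e2=⟨0,0,1⟩ f~>⟨3,2⟩ g~>⟨2,0⟩
  ⟦path⟧₁ = ⟨0 0 2; 0 4 0⟩
Path 2 = h;k:
  e0=⟨1,0,0⟩ h~>⟨2,0,4⟩ k~>⟨0,0⟩
  e1=⟨0,1,0⟩ h~>⟨3,4,0⟩ k~>⟨0,4⟩
  e2=⟨0,0,1⟩ h~>⟨1,3,1⟩ k~>⟨2,0⟩
  ⟦path⟧₂ = ⟨0 0 2; 0 4 0⟩
Equal? same morphism ✓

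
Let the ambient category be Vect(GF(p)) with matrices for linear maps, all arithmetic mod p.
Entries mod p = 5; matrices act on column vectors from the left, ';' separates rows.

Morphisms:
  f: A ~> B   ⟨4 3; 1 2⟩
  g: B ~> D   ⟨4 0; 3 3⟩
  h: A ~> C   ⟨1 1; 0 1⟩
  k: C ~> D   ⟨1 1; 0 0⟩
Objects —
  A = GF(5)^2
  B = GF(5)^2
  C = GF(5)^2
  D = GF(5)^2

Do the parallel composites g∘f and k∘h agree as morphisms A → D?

Path 1 = f;g:
  e0=⟨1,0⟩ f~>⟨4,1⟩ g~>⟨1,0⟩
  e1=⟨0,1⟩ f~>⟨3,2⟩ g~>⟨2,0⟩
  composite₁ = ⟨1 2; 0 0⟩
Path 2 = h;k:
  e0=⟨1,0⟩ h~>⟨1,0⟩ k~>⟨1,0⟩
  e1=⟨0,1⟩ h~>⟨1,1⟩ k~>⟨2,0⟩
  composite₂ = ⟨1 2; 0 0⟩
Equal? same morphism ✓

Answer: COMMUTES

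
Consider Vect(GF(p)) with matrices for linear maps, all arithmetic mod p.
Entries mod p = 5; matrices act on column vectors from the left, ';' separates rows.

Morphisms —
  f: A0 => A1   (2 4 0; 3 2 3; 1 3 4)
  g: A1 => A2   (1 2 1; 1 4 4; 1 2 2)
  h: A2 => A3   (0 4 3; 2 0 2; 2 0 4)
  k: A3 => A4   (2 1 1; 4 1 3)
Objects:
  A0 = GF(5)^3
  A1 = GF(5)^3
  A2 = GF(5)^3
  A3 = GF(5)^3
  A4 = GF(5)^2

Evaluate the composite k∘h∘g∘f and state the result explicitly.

  e0=(1,0,0) f=>(2,3,1) g=>(4,3,0) h=>(2,3,3) k=>(0,0)
  e1=(0,1,0) f=>(4,2,3) g=>(1,4,4) h=>(3,0,3) k=>(4,1)
  e2=(0,0,1) f=>(0,3,4) g=>(0,3,4) h=>(4,3,1) k=>(2,2)
⟦path⟧: (0 4 2; 0 1 2)

Answer: (0 4 2; 0 1 2)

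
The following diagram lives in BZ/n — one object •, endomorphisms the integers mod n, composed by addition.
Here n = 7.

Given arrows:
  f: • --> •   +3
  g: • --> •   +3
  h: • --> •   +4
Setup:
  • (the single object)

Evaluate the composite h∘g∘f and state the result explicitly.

Answer: +3

Derivation:
  0 +3≡3 +3≡6 +4≡3  (mod 7)
composite: +3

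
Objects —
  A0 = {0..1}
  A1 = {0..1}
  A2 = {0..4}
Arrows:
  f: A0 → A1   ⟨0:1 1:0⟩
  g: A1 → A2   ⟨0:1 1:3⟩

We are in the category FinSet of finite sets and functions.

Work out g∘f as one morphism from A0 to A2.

Answer: ⟨0:3 1:1⟩

Work:
  0 f→1 g→3
  1 f→0 g→1
result: ⟨0:3 1:1⟩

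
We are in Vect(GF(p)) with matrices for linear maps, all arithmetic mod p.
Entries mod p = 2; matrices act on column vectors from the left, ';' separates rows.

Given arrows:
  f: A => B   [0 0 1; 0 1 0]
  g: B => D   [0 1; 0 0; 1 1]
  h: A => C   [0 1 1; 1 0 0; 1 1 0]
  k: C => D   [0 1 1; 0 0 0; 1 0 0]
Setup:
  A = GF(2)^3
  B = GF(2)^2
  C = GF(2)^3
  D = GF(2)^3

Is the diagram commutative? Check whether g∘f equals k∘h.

Along f;g (path 1):
  e0=(1,0,0) f=>(0,0) g=>(0,0,0)
  e1=(0,1,0) f=>(0,1) g=>(1,0,1)
  e2=(0,0,1) f=>(1,0) g=>(0,0,1)
  ⟦path⟧₁ = [0 1 0; 0 0 0; 0 1 1]
Along h;k (path 2):
  e0=(1,0,0) h=>(0,1,1) k=>(0,0,0)
  e1=(0,1,0) h=>(1,0,1) k=>(1,0,1)
  e2=(0,0,1) h=>(1,0,0) k=>(0,0,1)
  ⟦path⟧₂ = [0 1 0; 0 0 0; 0 1 1]
Equal? YES — commutes

Answer: COMMUTES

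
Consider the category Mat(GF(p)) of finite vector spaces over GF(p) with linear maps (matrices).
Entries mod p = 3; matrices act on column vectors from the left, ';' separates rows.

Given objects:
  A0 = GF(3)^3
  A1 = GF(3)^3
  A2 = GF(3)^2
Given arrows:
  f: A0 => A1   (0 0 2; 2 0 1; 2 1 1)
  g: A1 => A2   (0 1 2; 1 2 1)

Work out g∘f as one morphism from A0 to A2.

  e0=(1,0,0) f=>(0,2,2) g=>(0,0)
  e1=(0,1,0) f=>(0,0,1) g=>(2,1)
  e2=(0,0,1) f=>(2,1,1) g=>(0,2)
result: (0 2 0; 0 1 2)

Answer: (0 2 0; 0 1 2)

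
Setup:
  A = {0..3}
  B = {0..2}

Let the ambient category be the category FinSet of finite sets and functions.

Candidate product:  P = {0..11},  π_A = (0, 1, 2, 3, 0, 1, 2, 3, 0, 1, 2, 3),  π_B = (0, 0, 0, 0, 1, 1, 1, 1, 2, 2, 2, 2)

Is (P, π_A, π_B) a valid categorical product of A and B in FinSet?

|A|·|B| = 4·3 = 12;  |P| = 12
Check the pairing map k ↦ (π_A(k), π_B(k)):
  0 -> (0,0)
  1 -> (1,0)
  2 -> (2,0)
  3 -> (3,0)
  4 -> (0,1)
  5 -> (1,1)
  6 -> (2,1)
  7 -> (3,1)
  8 -> (0,2)
  9 -> (1,2)
  10 -> (2,2)
  11 -> (3,2)
distinct pairs in image: 12 / 12 needed
  → bijection onto A×B; projections well-typed.

Answer: VALID PRODUCT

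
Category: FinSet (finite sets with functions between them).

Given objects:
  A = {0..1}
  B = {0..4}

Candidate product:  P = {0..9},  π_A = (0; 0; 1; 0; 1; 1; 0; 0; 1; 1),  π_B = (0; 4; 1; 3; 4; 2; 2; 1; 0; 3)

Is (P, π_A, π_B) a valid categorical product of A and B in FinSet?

Answer: VALID PRODUCT

Work:
|A|·|B| = 2·5 = 10;  |P| = 10
Check the pairing map k ↦ (π_A(k), π_B(k)):
  0 -> (0,0)
  1 -> (0,4)
  2 -> (1,1)
  3 -> (0,3)
  4 -> (1,4)
  5 -> (1,2)
  6 -> (0,2)
  7 -> (0,1)
  8 -> (1,0)
  9 -> (1,3)
distinct pairs in image: 10 / 10 needed
  → bijection onto A×B; projections well-typed.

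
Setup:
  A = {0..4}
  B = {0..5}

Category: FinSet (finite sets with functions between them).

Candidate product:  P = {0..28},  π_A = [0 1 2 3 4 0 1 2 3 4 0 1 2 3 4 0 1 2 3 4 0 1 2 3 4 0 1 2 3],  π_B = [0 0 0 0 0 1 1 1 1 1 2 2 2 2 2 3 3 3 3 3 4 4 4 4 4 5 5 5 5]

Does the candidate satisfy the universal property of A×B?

|A|·|B| = 5·6 = 30;  |P| = 29
  → cardinalities differ; no bijection possible.

Answer: NOT A VALID PRODUCT — |P|=29 ≠ |A|·|B|=30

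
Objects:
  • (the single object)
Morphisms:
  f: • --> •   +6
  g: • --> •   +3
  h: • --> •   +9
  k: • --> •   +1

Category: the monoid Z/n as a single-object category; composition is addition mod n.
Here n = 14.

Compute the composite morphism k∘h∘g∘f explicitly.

Answer: +5

Derivation:
  0 +6≡6 +3≡9 +9≡4 +1≡5  (mod 14)
⟦path⟧: +5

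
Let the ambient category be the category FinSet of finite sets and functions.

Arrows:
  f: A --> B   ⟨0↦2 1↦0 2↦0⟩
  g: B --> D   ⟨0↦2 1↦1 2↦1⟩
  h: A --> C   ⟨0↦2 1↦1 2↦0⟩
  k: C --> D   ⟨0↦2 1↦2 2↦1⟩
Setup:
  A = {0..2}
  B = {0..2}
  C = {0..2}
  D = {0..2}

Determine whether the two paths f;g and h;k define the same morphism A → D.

Answer: COMMUTES

Work:
Along f;g (path 1):
  0 f-->2 g-->1
  1 f-->0 g-->2
  2 f-->0 g-->2
  composite₁ = ⟨0↦1 1↦2 2↦2⟩
Along h;k (path 2):
  0 h-->2 k-->1
  1 h-->1 k-->2
  2 h-->0 k-->2
  composite₂ = ⟨0↦1 1↦2 2↦2⟩
Equal? same morphism ✓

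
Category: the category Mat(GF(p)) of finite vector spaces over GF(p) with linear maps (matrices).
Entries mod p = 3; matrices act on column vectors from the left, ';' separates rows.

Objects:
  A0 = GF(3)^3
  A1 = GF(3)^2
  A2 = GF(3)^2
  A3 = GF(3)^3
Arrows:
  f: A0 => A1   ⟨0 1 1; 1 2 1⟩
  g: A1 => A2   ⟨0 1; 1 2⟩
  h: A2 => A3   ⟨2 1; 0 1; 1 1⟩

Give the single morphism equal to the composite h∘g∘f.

  e0=[1,0,0] f=>[0,1] g=>[1,2] h=>[1,2,0]
  e1=[0,1,0] f=>[1,2] g=>[2,2] h=>[0,2,1]
  e2=[0,0,1] f=>[1,1] g=>[1,0] h=>[2,0,1]
composite: ⟨1 0 2; 2 2 0; 0 1 1⟩

Answer: ⟨1 0 2; 2 2 0; 0 1 1⟩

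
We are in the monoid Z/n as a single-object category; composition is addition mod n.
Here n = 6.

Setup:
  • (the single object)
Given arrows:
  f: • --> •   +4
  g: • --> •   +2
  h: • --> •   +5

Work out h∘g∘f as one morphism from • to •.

  0 +4≡4 +2≡0 +5≡5  (mod 6)
result: +5

Answer: +5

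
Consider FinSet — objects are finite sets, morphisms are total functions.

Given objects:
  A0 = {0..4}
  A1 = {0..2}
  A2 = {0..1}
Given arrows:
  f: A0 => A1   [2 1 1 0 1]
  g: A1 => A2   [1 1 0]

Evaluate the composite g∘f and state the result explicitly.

Answer: [0 1 1 1 1]

Work:
  0 f=>2 g=>0
  1 f=>1 g=>1
  2 f=>1 g=>1
  3 f=>0 g=>1
  4 f=>1 g=>1
⟦path⟧: [0 1 1 1 1]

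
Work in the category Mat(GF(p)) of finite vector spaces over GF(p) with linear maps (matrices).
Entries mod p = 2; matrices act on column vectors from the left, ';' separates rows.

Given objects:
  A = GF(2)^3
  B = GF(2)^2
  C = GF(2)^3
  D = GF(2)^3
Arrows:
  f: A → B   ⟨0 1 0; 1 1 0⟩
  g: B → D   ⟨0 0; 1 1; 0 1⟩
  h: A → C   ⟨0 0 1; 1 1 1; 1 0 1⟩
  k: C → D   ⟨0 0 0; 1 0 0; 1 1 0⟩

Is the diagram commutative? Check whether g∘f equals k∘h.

Answer: DOES NOT COMMUTE

Trace:
Path 1 = f;g:
  e0=(1,0,0) f→(0,1) g→(0,1,1)
  e1=(0,1,0) f→(1,1) g→(0,0,1)
  e2=(0,0,1) f→(0,0) g→(0,0,0)
  ⟦path⟧₁ = ⟨0 0 0; 1 0 0; 1 1 0⟩
Path 2 = h;k:
  e0=(1,0,0) h→(0,1,1) k→(0,0,1)
  e1=(0,1,0) h→(0,1,0) k→(0,0,1)
  e2=(0,0,1) h→(1,1,1) k→(0,1,0)
  ⟦path⟧₂ = ⟨0 0 0; 0 0 1; 1 1 0⟩
Equal? NO — does not commute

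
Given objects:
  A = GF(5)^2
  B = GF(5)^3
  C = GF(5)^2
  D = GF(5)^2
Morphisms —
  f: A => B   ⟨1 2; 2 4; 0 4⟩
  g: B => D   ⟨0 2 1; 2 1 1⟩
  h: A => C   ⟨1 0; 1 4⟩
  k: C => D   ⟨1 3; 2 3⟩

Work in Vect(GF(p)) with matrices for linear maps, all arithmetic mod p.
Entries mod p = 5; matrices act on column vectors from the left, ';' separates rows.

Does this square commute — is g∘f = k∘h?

Answer: DOES NOT COMMUTE

Trace:
1) trace f;g:
  e0=[1,0] f=>[1,2,0] g=>[4,4]
  e1=[0,1] f=>[2,4,4] g=>[2,2]
  ⟦path⟧₁ = ⟨4 2; 4 2⟩
2) trace h;k:
  e0=[1,0] h=>[1,1] k=>[4,0]
  e1=[0,1] h=>[0,4] k=>[2,2]
  ⟦path⟧₂ = ⟨4 2; 0 2⟩
Equal? NO — does not commute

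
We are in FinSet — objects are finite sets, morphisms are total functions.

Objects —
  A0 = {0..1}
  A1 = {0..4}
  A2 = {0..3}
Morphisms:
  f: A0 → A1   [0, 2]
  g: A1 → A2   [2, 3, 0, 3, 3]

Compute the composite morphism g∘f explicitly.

  0 f→0 g→2
  1 f→2 g→0
⟦path⟧: [2, 0]

Answer: [2, 0]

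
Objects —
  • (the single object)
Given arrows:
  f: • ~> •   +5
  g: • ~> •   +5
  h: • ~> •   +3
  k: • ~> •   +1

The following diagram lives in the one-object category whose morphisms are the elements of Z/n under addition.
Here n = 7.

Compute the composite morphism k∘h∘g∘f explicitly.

  0 +5≡5 +5≡3 +3≡6 +1≡0  (mod 7)
⟦path⟧: +0

Answer: +0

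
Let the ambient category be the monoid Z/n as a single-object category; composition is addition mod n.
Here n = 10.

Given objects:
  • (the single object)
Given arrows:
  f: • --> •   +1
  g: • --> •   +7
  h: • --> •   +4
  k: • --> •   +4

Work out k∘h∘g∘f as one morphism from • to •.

Answer: +6

Work:
  0 +1≡1 +7≡8 +4≡2 +4≡6  (mod 10)
composite: +6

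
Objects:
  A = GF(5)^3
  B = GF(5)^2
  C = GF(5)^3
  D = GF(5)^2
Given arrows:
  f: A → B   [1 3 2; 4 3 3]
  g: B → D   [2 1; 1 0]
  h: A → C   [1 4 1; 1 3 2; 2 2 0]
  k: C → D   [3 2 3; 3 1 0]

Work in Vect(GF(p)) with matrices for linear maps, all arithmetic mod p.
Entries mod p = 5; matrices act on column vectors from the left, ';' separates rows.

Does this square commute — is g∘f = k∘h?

Along f;g (path 1):
  e0=(1,0,0) f→(1,4) g→(1,1)
  e1=(0,1,0) f→(3,3) g→(4,3)
  e2=(0,0,1) f→(2,3) g→(2,2)
  composite₁ = [1 4 2; 1 3 2]
Along h;k (path 2):
  e0=(1,0,0) h→(1,1,2) k→(1,4)
  e1=(0,1,0) h→(4,3,2) k→(4,0)
  e2=(0,0,1) h→(1,2,0) k→(2,0)
  composite₂ = [1 4 2; 4 0 0]
Equal? differ; not commutative

Answer: DOES NOT COMMUTE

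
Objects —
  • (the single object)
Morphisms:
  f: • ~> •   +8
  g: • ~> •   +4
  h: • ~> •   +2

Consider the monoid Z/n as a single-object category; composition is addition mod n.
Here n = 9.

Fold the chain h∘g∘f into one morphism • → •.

Answer: +5

Work:
  0 +8≡8 +4≡3 +2≡5  (mod 9)
result: +5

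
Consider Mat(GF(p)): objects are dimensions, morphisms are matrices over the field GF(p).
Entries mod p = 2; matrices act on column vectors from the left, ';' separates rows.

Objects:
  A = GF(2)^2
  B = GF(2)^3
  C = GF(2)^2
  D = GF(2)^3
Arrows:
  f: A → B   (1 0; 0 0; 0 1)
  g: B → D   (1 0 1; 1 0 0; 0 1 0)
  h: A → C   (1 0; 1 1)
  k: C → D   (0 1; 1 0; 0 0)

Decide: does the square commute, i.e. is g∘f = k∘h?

Answer: COMMUTES

Trace:
Along f;g (path 1):
  e0=⟨1,0⟩ f→⟨1,0,0⟩ g→⟨1,1,0⟩
  e1=⟨0,1⟩ f→⟨0,0,1⟩ g→⟨1,0,0⟩
  composite₁ = (1 1; 1 0; 0 0)
Along h;k (path 2):
  e0=⟨1,0⟩ h→⟨1,1⟩ k→⟨1,1,0⟩
  e1=⟨0,1⟩ h→⟨0,1⟩ k→⟨1,0,0⟩
  composite₂ = (1 1; 1 0; 0 0)
Equal? YES — commutes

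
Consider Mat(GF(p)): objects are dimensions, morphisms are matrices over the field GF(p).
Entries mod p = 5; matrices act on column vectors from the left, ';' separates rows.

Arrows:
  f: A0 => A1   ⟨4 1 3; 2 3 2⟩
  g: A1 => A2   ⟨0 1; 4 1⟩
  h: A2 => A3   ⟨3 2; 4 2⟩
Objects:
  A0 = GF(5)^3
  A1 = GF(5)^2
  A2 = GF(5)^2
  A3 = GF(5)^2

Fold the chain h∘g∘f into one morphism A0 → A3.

Answer: ⟨2 3 4; 4 1 1⟩

Trace:
  e0=⟨1,0,0⟩ f=>⟨4,2⟩ g=>⟨2,3⟩ h=>⟨2,4⟩
  e1=⟨0,1,0⟩ f=>⟨1,3⟩ g=>⟨3,2⟩ h=>⟨3,1⟩
  e2=⟨0,0,1⟩ f=>⟨3,2⟩ g=>⟨2,4⟩ h=>⟨4,1⟩
⟦path⟧: ⟨2 3 4; 4 1 1⟩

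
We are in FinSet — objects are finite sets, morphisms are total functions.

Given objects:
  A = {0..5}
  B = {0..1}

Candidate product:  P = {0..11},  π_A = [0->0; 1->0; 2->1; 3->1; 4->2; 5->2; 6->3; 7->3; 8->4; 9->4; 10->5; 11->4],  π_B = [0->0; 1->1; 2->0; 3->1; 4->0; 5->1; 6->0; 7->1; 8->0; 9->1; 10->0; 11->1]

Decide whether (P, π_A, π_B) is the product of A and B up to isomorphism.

Answer: NOT A VALID PRODUCT — duplicate pair at indices 9,11

Work:
|A|·|B| = 6·2 = 12;  |P| = 12
Check the pairing map k ↦ (π_A(k), π_B(k)):
  0 -> (0,0)
  1 -> (0,1)
  2 -> (1,0)
  3 -> (1,1)
  4 -> (2,0)
  5 -> (2,1)
  6 -> (3,0)
  7 -> (3,1)
  8 -> (4,0)
  9 -> (4,1)
  10 -> (5,0)
  11 -> (4,1)  ✗ repeats pair of k=9
distinct pairs in image: 11 / 12 needed
  → (4,1) hit at k=9 and k=11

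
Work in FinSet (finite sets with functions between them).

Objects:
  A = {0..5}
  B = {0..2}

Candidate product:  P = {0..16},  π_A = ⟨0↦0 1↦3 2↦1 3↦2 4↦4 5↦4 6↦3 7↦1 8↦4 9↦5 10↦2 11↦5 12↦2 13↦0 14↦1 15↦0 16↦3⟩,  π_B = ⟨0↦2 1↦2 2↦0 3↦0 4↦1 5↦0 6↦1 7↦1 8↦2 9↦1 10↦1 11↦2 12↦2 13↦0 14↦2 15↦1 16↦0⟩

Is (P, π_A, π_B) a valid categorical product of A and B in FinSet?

Answer: NOT A VALID PRODUCT — |P|=17 ≠ |A|·|B|=18

Trace:
|A|·|B| = 6·3 = 18;  |P| = 17
  → cardinalities differ; no bijection possible.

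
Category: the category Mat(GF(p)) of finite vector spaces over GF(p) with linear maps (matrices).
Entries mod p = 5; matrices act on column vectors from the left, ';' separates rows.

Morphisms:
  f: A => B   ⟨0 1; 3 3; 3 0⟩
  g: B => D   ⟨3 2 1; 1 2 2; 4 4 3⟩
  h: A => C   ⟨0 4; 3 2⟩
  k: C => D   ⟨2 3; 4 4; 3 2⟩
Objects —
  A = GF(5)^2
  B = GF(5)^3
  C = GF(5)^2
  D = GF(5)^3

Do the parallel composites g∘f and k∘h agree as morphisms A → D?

Answer: DOES NOT COMMUTE

Work:
Along f;g (path 1):
  e0=(1,0) f=>(0,3,3) g=>(4,2,1)
  e1=(0,1) f=>(1,3,0) g=>(4,2,1)
  result₁ = ⟨4 4; 2 2; 1 1⟩
Along h;k (path 2):
  e0=(1,0) h=>(0,3) k=>(4,2,1)
  e1=(0,1) h=>(4,2) k=>(4,4,1)
  result₂ = ⟨4 4; 2 4; 1 1⟩
Equal? NO — does not commute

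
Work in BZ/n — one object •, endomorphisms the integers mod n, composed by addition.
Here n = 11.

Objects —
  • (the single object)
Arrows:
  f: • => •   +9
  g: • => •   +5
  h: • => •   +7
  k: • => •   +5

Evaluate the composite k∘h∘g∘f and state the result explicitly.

Answer: +4

Derivation:
  0 +9≡9 +5≡3 +7≡10 +5≡4  (mod 11)
composite: +4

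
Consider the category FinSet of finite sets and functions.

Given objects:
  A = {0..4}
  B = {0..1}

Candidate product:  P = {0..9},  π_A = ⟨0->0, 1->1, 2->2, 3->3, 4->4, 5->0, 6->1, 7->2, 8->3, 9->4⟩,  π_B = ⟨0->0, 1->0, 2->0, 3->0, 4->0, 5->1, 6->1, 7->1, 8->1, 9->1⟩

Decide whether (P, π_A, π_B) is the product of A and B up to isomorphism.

Answer: VALID PRODUCT

Trace:
|A|·|B| = 5·2 = 10;  |P| = 10
Check the pairing map k ↦ (π_A(k), π_B(k)):
  0 -> (0,0)
  1 -> (1,0)
  2 -> (2,0)
  3 -> (3,0)
  4 -> (4,0)
  5 -> (0,1)
  6 -> (1,1)
  7 -> (2,1)
  8 -> (3,1)
  9 -> (4,1)
distinct pairs in image: 10 / 10 needed
  → bijection onto A×B; projections well-typed.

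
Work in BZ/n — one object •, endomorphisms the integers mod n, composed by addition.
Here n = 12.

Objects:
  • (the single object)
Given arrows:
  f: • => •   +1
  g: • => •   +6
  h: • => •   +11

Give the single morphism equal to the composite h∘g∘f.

  0 +1≡1 +6≡7 +11≡6  (mod 12)
composite: +6

Answer: +6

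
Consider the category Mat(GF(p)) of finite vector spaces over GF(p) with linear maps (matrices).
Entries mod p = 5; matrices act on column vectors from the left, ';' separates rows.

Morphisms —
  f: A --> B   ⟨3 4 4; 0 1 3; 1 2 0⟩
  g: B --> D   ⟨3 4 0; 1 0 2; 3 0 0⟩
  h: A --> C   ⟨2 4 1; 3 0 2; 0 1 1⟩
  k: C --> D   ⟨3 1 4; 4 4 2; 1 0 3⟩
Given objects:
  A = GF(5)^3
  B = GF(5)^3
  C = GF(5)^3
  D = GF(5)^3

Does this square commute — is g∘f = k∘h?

Answer: DOES NOT COMMUTE

Work:
Along f;g (path 1):
  e0=⟨1,0,0⟩ f-->⟨3,0,1⟩ g-->⟨4,0,4⟩
  e1=⟨0,1,0⟩ f-->⟨4,1,2⟩ g-->⟨1,3,2⟩
  e2=⟨0,0,1⟩ f-->⟨4,3,0⟩ g-->⟨4,4,2⟩
  composite₁ = ⟨4 1 4; 0 3 4; 4 2 2⟩
Along h;k (path 2):
  e0=⟨1,0,0⟩ h-->⟨2,3,0⟩ k-->⟨4,0,2⟩
  e1=⟨0,1,0⟩ h-->⟨4,0,1⟩ k-->⟨1,3,2⟩
  e2=⟨0,0,1⟩ h-->⟨1,2,1⟩ k-->⟨4,4,4⟩
  composite₂ = ⟨4 1 4; 0 3 4; 2 2 4⟩
Equal? NO — does not commute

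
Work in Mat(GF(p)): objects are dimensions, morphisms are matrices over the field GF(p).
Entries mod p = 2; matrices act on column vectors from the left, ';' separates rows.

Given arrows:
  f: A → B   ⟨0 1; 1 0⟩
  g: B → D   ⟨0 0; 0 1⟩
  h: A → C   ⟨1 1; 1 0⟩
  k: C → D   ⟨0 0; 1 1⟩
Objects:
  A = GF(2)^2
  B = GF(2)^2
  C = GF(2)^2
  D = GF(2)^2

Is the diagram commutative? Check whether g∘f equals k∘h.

Path 1 = f;g:
  e0=⟨1,0⟩ f→⟨0,1⟩ g→⟨0,1⟩
  e1=⟨0,1⟩ f→⟨1,0⟩ g→⟨0,0⟩
  ⟦path⟧₁ = ⟨0 0; 1 0⟩
Path 2 = h;k:
  e0=⟨1,0⟩ h→⟨1,1⟩ k→⟨0,0⟩
  e1=⟨0,1⟩ h→⟨1,0⟩ k→⟨0,1⟩
  ⟦path⟧₂ = ⟨0 0; 0 1⟩
Equal? differ; not commutative

Answer: DOES NOT COMMUTE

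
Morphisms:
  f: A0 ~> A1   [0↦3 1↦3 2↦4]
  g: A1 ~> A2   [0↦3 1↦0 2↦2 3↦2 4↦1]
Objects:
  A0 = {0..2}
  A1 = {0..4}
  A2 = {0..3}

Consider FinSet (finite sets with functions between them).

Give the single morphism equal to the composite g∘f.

Answer: [0↦2 1↦2 2↦1]

Derivation:
  0 f~>3 g~>2
  1 f~>3 g~>2
  2 f~>4 g~>1
result: [0↦2 1↦2 2↦1]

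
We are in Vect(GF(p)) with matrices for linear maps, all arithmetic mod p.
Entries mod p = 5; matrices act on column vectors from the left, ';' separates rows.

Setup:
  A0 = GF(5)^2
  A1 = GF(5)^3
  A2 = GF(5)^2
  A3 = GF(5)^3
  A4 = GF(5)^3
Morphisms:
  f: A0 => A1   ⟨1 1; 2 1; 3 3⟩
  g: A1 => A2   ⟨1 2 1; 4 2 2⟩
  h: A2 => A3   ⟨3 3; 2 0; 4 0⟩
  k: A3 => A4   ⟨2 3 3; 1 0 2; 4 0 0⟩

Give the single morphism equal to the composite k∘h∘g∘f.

  e0=⟨1,0⟩ f=>⟨1,2,3⟩ g=>⟨3,4⟩ h=>⟨1,1,2⟩ k=>⟨1,0,4⟩
  e1=⟨0,1⟩ f=>⟨1,1,3⟩ g=>⟨1,2⟩ h=>⟨4,2,4⟩ k=>⟨1,2,1⟩
⟦path⟧: ⟨1 1; 0 2; 4 1⟩

Answer: ⟨1 1; 0 2; 4 1⟩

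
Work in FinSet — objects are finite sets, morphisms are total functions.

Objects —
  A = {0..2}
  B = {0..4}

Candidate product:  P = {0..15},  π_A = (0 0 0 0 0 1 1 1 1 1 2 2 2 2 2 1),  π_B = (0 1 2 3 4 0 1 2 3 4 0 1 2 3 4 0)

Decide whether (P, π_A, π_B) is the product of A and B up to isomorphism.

|A|·|B| = 3·5 = 15;  |P| = 16
  → cardinalities differ; no bijection possible.

Answer: NOT A VALID PRODUCT — |P|=16 ≠ |A|·|B|=15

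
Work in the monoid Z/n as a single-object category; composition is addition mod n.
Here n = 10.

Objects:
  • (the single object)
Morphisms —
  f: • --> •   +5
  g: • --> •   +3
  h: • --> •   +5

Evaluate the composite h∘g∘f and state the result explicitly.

Answer: +3

Trace:
  0 +5≡5 +3≡8 +5≡3  (mod 10)
composite: +3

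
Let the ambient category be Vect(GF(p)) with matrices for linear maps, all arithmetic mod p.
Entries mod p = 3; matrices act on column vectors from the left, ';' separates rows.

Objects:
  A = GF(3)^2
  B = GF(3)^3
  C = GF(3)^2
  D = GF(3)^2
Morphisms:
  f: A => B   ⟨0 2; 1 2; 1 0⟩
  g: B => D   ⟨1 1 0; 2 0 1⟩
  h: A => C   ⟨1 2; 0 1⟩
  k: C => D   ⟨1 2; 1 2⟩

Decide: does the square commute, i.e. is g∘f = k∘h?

Along f;g (path 1):
  e0=(1,0) f=>(0,1,1) g=>(1,1)
  e1=(0,1) f=>(2,2,0) g=>(1,1)
  ⟦path⟧₁ = ⟨1 1; 1 1⟩
Along h;k (path 2):
  e0=(1,0) h=>(1,0) k=>(1,1)
  e1=(0,1) h=>(2,1) k=>(1,1)
  ⟦path⟧₂ = ⟨1 1; 1 1⟩
Equal? same morphism ✓

Answer: COMMUTES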